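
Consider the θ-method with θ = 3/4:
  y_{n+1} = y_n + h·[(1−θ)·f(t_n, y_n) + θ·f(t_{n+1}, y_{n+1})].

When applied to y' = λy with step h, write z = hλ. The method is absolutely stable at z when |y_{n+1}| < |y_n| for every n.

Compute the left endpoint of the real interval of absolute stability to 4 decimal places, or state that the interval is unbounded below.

Test eqn y'=λy, z=hλ:
  y_{n+1} = y_n + z·[1/4·y_n + 3/4·y_{n+1}] ⇒ (1 − 3/4z)y_{n+1} = (1 + 1/4z)y_n
  so R(z) = (1 + 1/4z)/(1 − 3/4z).

Boundary: |R(x)|=1, x<0.
x=-1.07: |R|=0.4064
x=-2: |R|=0.2000
x=-10: |R|=0.1765
x=-100: |R|=0.3158
θ=3/4≥1/2 ⇒ |1+1/4x|<|1−3/4x| ∀x<0 ⇒ unbounded interval.

interval (−∞, 0).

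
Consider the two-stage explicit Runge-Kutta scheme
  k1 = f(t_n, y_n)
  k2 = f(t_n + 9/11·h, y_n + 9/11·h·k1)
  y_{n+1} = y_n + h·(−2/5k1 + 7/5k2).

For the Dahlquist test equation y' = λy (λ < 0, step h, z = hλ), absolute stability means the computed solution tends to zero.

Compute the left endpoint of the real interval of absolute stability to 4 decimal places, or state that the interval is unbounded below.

z* = -0.8730.

On y'=λy, z=hλ:
  k1=λy_n ⇒ h·k1=z·y_n;  k2=λ(1+9/11z)y_n ⇒ h·k2=z(1+9/11z)y_n
  y_{n+1}/y_n = 1 − 2/5z + 7/5z(1+9/11z) = 1 + z + 63/55z²
  ⇒ R(z) = 1 + z + 63/55z².

Boundary: |R(x)|=1, x<0.
x=-1.41: |R|=1.8673
R=1: x+63/55x²=0 ⇒ x=−55/63=-0.8730; min R=1−1/(4·63/55)=0.7817>−1
Confirm numerically:
  x=-0.794: |R|=0.92814 <1
  x=-0.578: |R|=0.80468 <1
  x=-0.507: |R|=0.78744 <1
  x=-0.367: |R|=0.78728 <1
  x=-1.289: |R|=1.61420 >1
  x=-0.992: |R|=1.13520 >1
  x=-0.970: |R|=1.10776 >1
Stable set (-0.8730, 0).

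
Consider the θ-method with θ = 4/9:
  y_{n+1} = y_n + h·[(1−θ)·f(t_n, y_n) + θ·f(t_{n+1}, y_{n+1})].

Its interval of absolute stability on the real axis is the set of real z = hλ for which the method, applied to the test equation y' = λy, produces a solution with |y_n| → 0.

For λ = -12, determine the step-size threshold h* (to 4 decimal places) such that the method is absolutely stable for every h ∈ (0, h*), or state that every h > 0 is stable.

Test eqn y'=λy, z=hλ:
  y_{n+1} = y_n + z·[5/9·y_n + 4/9·y_{n+1}] ⇒ (1 − 4/9z)y_{n+1} = (1 + 5/9z)y_n
  Hence R(z) = (1 + 5/9z)/(1 − 4/9z).

Boundary: |R(x)|=1, x<0.
x=-0.7: |R|=0.4661
R=−1: 1+5/9x = −1+4/9x ⇒ -1/9x=2 ⇒ x=2/(-1/9)=-18.0000
Confirm numerically:
  x=-14.484: |R|=0.94747 <1
  x=-13.194: |R|=0.92220 <1
  x=-12.176: |R|=0.89907 <1
  x=-18.166: |R|=1.00203 >1
  x=-18.058: |R|=1.00071 >1
Stable set (-18.0000, 0).

(-18.0000,0); λ=-12 ⇒ h* = (18)/12 = 1.5000.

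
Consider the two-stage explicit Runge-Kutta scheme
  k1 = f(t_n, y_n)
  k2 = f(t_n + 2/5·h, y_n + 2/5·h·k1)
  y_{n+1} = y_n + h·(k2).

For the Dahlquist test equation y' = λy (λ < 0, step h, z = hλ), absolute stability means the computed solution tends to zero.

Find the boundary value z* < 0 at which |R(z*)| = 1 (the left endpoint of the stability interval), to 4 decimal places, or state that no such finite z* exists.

Set f=λy, z=hλ:
  k1=λy_n ⇒ h·k1=z·y_n;  k2=λ(1+2/5z)y_n ⇒ h·k2=z(1+2/5z)y_n
  y_{n+1}/y_n = 1 + z(1+2/5z) = 1 + z + 2/5z²
  Hence R(z) = 1 + z + 2/5z².

Need |R(x)|<1, x<0.
x=-0.62: |R|=0.5338
R=1: x+2/5x²=0 ⇒ x=−5/2=-2.5000; min R=1−1/(4·2/5)=0.3750>−1
Confirm numerically:
  x=-2.234: |R|=0.76230 <1
  x=-1.775: |R|=0.48525 <1
  x=-1.116: |R|=0.38218 <1
  x=-2.867: |R|=1.42088 >1
  x=-2.851: |R|=1.40028 >1
  x=-2.531: |R|=1.03138 >1
Stable set (-2.5000, 0).

left endpoint -2.5000.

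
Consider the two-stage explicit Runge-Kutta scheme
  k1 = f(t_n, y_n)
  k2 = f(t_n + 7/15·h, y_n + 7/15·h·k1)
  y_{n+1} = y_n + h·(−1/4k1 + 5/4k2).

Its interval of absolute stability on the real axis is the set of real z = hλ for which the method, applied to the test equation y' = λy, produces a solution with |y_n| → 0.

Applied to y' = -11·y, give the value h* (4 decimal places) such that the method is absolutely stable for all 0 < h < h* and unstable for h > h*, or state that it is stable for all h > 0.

On y'=λy, z=hλ:
  k1=λy_n ⇒ h·k1=z·y_n;  k2=λ(1+7/15z)y_n ⇒ h·k2=z(1+7/15z)y_n
  y_{n+1}/y_n = 1 − 1/4z + 5/4z(1+7/15z) = 1 + z + 7/12z²
  ⇒ R(z) = 1 + z + 7/12z².

Find x<0 with |R(x)|<1.
x=-1.2: |R|=0.6400
R=1: x+7/12x²=0 ⇒ x=−12/7=-1.7143; min R=1−1/(4·7/12)=0.5714>−1
Confirm numerically:
  x=-1.515: |R|=0.82388 <1
  x=-1.323: |R|=0.69803 <1
  x=-0.812: |R|=0.57262 <1
  x=-2.099: |R|=1.47105 >1
  x=-2.027: |R|=1.36976 >1
  x=-2.022: |R|=1.36295 >1
Interval (-1.7143, 0).

(-1.7143,0); λ=-11 ⇒ h* = (12/7)/11 = 0.1558.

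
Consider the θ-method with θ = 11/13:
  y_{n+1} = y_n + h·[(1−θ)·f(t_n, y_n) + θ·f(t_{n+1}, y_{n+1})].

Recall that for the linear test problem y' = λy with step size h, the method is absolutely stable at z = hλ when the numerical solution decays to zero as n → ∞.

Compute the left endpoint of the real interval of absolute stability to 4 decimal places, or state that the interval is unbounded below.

unbounded; (−∞, 0).

Set f=λy, z=hλ:
  y_{n+1} = y_n + z·[2/13·y_n + 11/13·y_{n+1}] ⇒ (1 − 11/13z)y_{n+1} = (1 + 2/13z)y_n
  ⇒ R(z) = (1 + 2/13z)/(1 − 11/13z).

Solve |R(x)|<1 on ℝ⁻.
x=-0.78: |R|=0.5301
x=-2: |R|=0.2571
x=-10: |R|=0.0569
x=-100: |R|=0.1680
θ=11/13≥1/2 ⇒ |1+2/13x|<|1−11/13x| ∀x<0 ⇒ unbounded interval.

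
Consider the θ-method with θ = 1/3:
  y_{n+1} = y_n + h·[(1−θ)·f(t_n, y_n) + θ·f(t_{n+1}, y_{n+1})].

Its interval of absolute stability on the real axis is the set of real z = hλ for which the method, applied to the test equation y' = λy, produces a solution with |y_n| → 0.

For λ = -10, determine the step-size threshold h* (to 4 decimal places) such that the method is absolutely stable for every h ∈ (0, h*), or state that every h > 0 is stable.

(-6.0000,0); λ=-10 ⇒ h* = (6)/10 = 0.6000.

Test eqn y'=λy, z=hλ:
  y_{n+1} = y_n + z·[2/3·y_n + 1/3·y_{n+1}] ⇒ (1 − 1/3z)y_{n+1} = (1 + 2/3z)y_n
  ⇒ R(z) = (1 + 2/3z)/(1 − 1/3z).

Find x<0 with |R(x)|<1.
x=-1.24: |R|=0.1226
R=−1: 1+2/3x = −1+1/3x ⇒ -1/3x=2 ⇒ x=2/(-1/3)=-6.0000
Confirm numerically:
  x=-3.832: |R|=0.68267 <1
  x=-2.888: |R|=0.47147 <1
  x=-2.550: |R|=0.37838 <1
  x=-6.490: |R|=1.05163 >1
  x=-6.285: |R|=1.03069 >1
  x=-6.253: |R|=1.02734 >1
Interval (-6.0000, 0).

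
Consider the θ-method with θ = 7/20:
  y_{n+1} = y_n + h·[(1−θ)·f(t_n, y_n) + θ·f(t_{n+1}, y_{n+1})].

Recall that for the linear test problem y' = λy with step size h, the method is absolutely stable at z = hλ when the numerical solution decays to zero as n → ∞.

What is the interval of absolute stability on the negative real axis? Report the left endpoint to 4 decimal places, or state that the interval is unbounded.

z∈(-6.6667,0).

With y'=λy (z=hλ):
  y_{n+1} = y_n + z·[13/20·y_n + 7/20·y_{n+1}] ⇒ (1 − 7/20z)y_{n+1} = (1 + 13/20z)y_n
  so R(z) = (1 + 13/20z)/(1 − 7/20z).

Solve |R(x)|<1 on ℝ⁻.
x=-1.08: |R|=0.2163
R=−1: 1+13/20x = −1+7/20x ⇒ -3/10x=2 ⇒ x=2/(-3/10)=-6.6667
Confirm numerically:
  x=-5.233: |R|=0.84810 <1
  x=-5.093: |R|=0.83034 <1
  x=-4.836: |R|=0.79603 <1
  x=-3.447: |R|=0.56224 <1
  x=-7.121: |R|=1.03903 >1
  x=-6.984: |R|=1.02764 >1
Stable set (-6.6667, 0).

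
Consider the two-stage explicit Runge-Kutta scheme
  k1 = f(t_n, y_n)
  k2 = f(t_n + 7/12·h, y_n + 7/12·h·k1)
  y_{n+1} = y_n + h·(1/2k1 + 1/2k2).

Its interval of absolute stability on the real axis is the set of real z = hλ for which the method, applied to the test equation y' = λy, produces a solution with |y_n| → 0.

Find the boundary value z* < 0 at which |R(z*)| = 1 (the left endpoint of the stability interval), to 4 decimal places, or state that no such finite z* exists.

On y'=λy, z=hλ:
  k1=λy_n ⇒ h·k1=z·y_n;  k2=λ(1+7/12z)y_n ⇒ h·k2=z(1+7/12z)y_n
  y_{n+1}/y_n = 1 + 1/2z + 1/2z(1+7/12z) = 1 + z + 7/24z²
  ⇒ R(z) = 1 + z + 7/24z².

Find x<0 with |R(x)|<1.
x=-1.71: |R|=0.1429
R=1: x+7/24x²=0 ⇒ x=−24/7=-3.4286; min R=1−1/(4·7/24)=0.1429>−1
Confirm numerically:
  x=-2.551: |R|=0.34705 <1
  x=-2.208: |R|=0.21395 <1
  x=-2.086: |R|=0.18316 <1
  x=-1.643: |R|=0.14434 <1
  x=-3.950: |R|=1.60073 >1
  x=-3.761: |R|=1.36466 >1
Stable set (-3.4286, 0).

left endpoint -3.4286.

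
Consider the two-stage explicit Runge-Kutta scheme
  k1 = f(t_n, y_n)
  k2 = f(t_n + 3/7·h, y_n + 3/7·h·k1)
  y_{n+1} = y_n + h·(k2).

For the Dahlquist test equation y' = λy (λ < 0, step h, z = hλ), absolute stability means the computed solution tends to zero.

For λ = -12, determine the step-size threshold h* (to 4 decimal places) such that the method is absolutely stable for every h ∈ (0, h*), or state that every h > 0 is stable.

(-2.3333,0); λ=-12 ⇒ h* = (7/3)/12 = 0.1944.

Test eqn y'=λy, z=hλ:
  k1=λy_n ⇒ h·k1=z·y_n;  k2=λ(1+3/7z)y_n ⇒ h·k2=z(1+3/7z)y_n
  y_{n+1}/y_n = 1 + z(1+3/7z) = 1 + z + 3/7z²
  so R(z) = 1 + z + 3/7z².

Find x<0 with |R(x)|<1.
x=-0.68: |R|=0.5182
R=1: x+3/7x²=0 ⇒ x=−7/3=-2.3333; min R=1−1/(4·3/7)=0.4167>−1
Confirm numerically:
  x=-2.282: |R|=0.94980 <1
  x=-2.194: |R|=0.86899 <1
  x=-1.084: |R|=0.41960 <1
  x=-2.905: |R|=1.71172 >1
  x=-2.450: |R|=1.12250 >1
  x=-2.405: |R|=1.07387 >1
So |R|<1 on (-2.3333, 0).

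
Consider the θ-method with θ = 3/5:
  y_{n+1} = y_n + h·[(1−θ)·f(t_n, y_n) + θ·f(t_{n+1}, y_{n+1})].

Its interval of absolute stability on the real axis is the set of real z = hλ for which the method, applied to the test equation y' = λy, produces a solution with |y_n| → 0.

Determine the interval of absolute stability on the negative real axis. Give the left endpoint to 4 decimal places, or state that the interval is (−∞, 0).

With y'=λy (z=hλ):
  y_{n+1} = y_n + z·[2/5·y_n + 3/5·y_{n+1}] ⇒ (1 − 3/5z)y_{n+1} = (1 + 2/5z)y_n
  Hence R(z) = (1 + 2/5z)/(1 − 3/5z).

Find x<0 with |R(x)|<1.
x=-1.2: |R|=0.3023
x=-2: |R|=0.0909
x=-10: |R|=0.4286
x=-100: |R|=0.6393
θ=3/5≥1/2 ⇒ |1+2/5x|<|1−3/5x| ∀x<0 ⇒ unbounded interval.

unbounded; (−∞, 0).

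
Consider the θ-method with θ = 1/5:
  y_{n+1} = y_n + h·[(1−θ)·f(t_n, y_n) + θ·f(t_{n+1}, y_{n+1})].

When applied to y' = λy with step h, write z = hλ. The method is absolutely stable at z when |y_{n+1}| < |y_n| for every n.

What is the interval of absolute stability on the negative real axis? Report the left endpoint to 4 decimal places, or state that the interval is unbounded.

z∈(-3.3333,0).

Set f=λy, z=hλ:
  y_{n+1} = y_n + z·[4/5·y_n + 1/5·y_{n+1}] ⇒ (1 − 1/5z)y_{n+1} = (1 + 4/5z)y_n
  ⇒ R(z) = (1 + 4/5z)/(1 − 1/5z).

Solve |R(x)|<1 on ℝ⁻.
x=-1.06: |R|=0.1254
R=−1: 1+4/5x = −1+1/5x ⇒ -3/5x=2 ⇒ x=2/(-3/5)=-3.3333
Confirm numerically:
  x=-3.025: |R|=0.88474 <1
  x=-2.201: |R|=0.52826 <1
  x=-1.856: |R|=0.35356 <1
  x=-1.555: |R|=0.18612 <1
  x=-3.623: |R|=1.10078 >1
  x=-3.587: |R|=1.08862 >1
  x=-3.498: |R|=1.05813 >1
Stable set (-3.3333, 0).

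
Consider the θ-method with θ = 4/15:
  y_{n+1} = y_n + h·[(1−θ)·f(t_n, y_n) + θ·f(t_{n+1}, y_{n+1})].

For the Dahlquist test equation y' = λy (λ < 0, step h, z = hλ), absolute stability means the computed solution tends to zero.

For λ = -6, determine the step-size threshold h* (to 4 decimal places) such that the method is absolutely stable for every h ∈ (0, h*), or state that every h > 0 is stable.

Set f=λy, z=hλ:
  y_{n+1} = y_n + z·[11/15·y_n + 4/15·y_{n+1}] ⇒ (1 − 4/15z)y_{n+1} = (1 + 11/15z)y_n
  R(z) = (1 + 11/15z)/(1 − 4/15z).

Find x<0 with |R(x)|<1.
x=-0.93: |R|=0.2548
R=−1: 1+11/15x = −1+4/15x ⇒ -7/15x=2 ⇒ x=2/(-7/15)=-4.2857
Confirm numerically:
  x=-4.160: |R|=0.97219 <1
  x=-4.064: |R|=0.95035 <1
  x=-2.846: |R|=0.61803 <1
  x=-1.929: |R|=0.27377 <1
  x=-4.551: |R|=1.05593 >1
  x=-4.535: |R|=1.05266 >1
Interval (-4.2857, 0).

(-4.2857,0); λ=-6 ⇒ h* = (30/7)/6 = 0.7143.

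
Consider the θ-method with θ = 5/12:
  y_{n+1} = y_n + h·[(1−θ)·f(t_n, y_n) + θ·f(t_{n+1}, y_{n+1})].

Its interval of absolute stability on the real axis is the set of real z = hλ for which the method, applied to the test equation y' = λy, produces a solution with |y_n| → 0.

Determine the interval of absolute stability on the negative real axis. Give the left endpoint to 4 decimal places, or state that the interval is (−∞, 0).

z∈(-12.0000,0).

With y'=λy (z=hλ):
  y_{n+1} = y_n + z·[7/12·y_n + 5/12·y_{n+1}] ⇒ (1 − 5/12z)y_{n+1} = (1 + 7/12z)y_n
  so R(z) = (1 + 7/12z)/(1 − 5/12z).

Solve |R(x)|<1 on ℝ⁻.
x=-0.7: |R|=0.4581
R=−1: 1+7/12x = −1+5/12x ⇒ -1/6x=2 ⇒ x=2/(-1/6)=-12.0000
Confirm numerically:
  x=-10.591: |R|=0.95662 <1
  x=-8.761: |R|=0.88392 <1
  x=-6.267: |R|=0.73541 <1
  x=-4.948: |R|=0.61611 <1
  x=-12.268: |R|=1.00731 >1
  x=-12.127: |R|=1.00350 >1
Stable set (-12.0000, 0).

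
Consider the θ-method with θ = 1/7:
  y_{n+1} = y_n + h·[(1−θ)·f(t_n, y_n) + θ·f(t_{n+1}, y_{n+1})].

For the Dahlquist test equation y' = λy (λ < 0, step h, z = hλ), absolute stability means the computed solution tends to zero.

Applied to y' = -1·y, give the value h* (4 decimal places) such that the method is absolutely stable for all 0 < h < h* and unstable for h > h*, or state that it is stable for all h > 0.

Set f=λy, z=hλ:
  y_{n+1} = y_n + z·[6/7·y_n + 1/7·y_{n+1}] ⇒ (1 − 1/7z)y_{n+1} = (1 + 6/7z)y_n
  Hence R(z) = (1 + 6/7z)/(1 − 1/7z).

Find x<0 with |R(x)|<1.
x=-0.99: |R|=0.1327
R=−1: 1+6/7x = −1+1/7x ⇒ -5/7x=2 ⇒ x=2/(-5/7)=-2.8000
Confirm numerically:
  x=-1.924: |R|=0.50919 <1
  x=-1.724: |R|=0.38331 <1
  x=-1.658: |R|=0.34049 <1
  x=-3.306: |R|=1.24549 >1
  x=-3.241: |R|=1.21531 >1
  x=-3.122: |R|=1.15906 >1
Interval (-2.8000, 0).

(-2.8000,0); λ=-1 ⇒ h* = (14/5)/1 = 2.8000.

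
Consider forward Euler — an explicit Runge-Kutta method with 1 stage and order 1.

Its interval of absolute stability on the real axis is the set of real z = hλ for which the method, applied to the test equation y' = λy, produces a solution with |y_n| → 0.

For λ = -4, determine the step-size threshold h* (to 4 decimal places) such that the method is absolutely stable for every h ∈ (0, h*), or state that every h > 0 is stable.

Set f=λy, z=hλ:
  order 1, 1-stage ⇒ R(z)=1+z
  (e.g. R(-1.58)=-0.58000, |R|=0.58000)

Boundary: |R(x)|=1, x<0.
x=-1.58: |R|=0.5800
|R(-2.35)|=1.3500 |R(-2.31)|=1.3100 |R(-1.37)|=0.3700
Bisect:
  x_lo=-2.4991 |R|=1.4991  x_hi=-0.3732 |R|=0.6268
  mid=-1.43615 |R|=0.43615 →hi
  mid=-1.96763 |R|=0.96763 →hi
  mid=-2.23337 |R|=1.23337 →lo
  mid=-2.10050 |R|=1.10050 →lo
  mid=-2.03407 |R|=1.03407 →lo
  mid=-2.00085 |R|=1.00085 →lo
  mid=-1.98424 |R|=0.98424 →hi
  mid=-1.99254 |R|=0.99254 →hi
  mid=-1.99670 |R|=0.99670 →hi
  mid=-1.99877 |R|=0.99877 →hi
  ...
  [-2.00007,-1.99994] ⇒ x*=-2.0000
Interval (-2.0000, 0).

(-2.0000,0); λ=-4 ⇒ h* = 0.5000.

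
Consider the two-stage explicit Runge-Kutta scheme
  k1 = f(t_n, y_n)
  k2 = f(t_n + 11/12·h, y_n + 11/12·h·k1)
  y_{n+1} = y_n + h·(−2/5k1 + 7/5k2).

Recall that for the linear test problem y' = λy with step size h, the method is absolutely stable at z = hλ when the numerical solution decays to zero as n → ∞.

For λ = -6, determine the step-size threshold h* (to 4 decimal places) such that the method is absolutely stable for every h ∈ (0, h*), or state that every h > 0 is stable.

With y'=λy (z=hλ):
  k1=λy_n ⇒ h·k1=z·y_n;  k2=λ(1+11/12z)y_n ⇒ h·k2=z(1+11/12z)y_n
  y_{n+1}/y_n = 1 − 2/5z + 7/5z(1+11/12z) = 1 + z + 77/60z²
  R(z) = 1 + z + 77/60z².

Find x<0 with |R(x)|<1.
x=-1.26: |R|=1.7774
R=1: x+77/60x²=0 ⇒ x=−60/77=-0.7792; min R=1−1/(4·77/60)=0.8052>−1
Confirm numerically:
  x=-0.729: |R|=0.95302 <1
  x=-0.616: |R|=0.87097 <1
  x=-0.444: |R|=0.80899 <1
  x=-1.374: |R|=2.04877 >1
  x=-1.261: |R|=1.77966 >1
  x=-1.184: |R|=1.61505 >1
Interval (-0.7792, 0).

(-0.7792,0); λ=-6 ⇒ h* = (60/77)/6 = 0.1299.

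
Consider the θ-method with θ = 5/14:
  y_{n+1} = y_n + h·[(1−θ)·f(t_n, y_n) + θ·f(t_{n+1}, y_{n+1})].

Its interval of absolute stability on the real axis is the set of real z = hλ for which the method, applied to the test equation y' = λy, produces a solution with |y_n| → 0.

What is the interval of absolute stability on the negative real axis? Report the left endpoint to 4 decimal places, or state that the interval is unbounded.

z∈(-7.0000,0).

Test eqn y'=λy, z=hλ:
  y_{n+1} = y_n + z·[9/14·y_n + 5/14·y_{n+1}] ⇒ (1 − 5/14z)y_{n+1} = (1 + 9/14z)y_n
  so R(z) = (1 + 9/14z)/(1 − 5/14z).

Solve |R(x)|<1 on ℝ⁻.
x=-1.32: |R|=0.1029
R=−1: 1+9/14x = −1+5/14x ⇒ -2/7x=2 ⇒ x=2/(-2/7)=-7.0000
Confirm numerically:
  x=-6.757: |R|=0.97966 <1
  x=-4.338: |R|=0.70165 <1
  x=-3.268: |R|=0.50798 <1
  x=-2.968: |R|=0.44078 <1
  x=-7.503: |R|=1.03906 >1
  x=-7.471: |R|=1.03669 >1
  x=-7.294: |R|=1.02330 >1
Stable set (-7.0000, 0).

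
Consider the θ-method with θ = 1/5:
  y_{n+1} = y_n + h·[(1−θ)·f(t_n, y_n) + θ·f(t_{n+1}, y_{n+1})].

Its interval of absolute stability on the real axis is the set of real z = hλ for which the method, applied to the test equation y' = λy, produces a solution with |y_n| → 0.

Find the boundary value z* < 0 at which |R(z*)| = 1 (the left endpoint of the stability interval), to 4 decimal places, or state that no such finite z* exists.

Set f=λy, z=hλ:
  y_{n+1} = y_n + z·[4/5·y_n + 1/5·y_{n+1}] ⇒ (1 − 1/5z)y_{n+1} = (1 + 4/5z)y_n
  ⇒ R(z) = (1 + 4/5z)/(1 − 1/5z).

Boundary: |R(x)|=1, x<0.
x=-1.01: |R|=0.1597
R=−1: 1+4/5x = −1+1/5x ⇒ -3/5x=2 ⇒ x=2/(-3/5)=-3.3333
Confirm numerically:
  x=-2.802: |R|=0.79569 <1
  x=-2.596: |R|=0.70879 <1
  x=-1.628: |R|=0.22812 <1
  x=-3.907: |R|=1.19322 >1
  x=-3.877: |R|=1.18373 >1
  x=-3.788: |R|=1.15521 >1
So |R|<1 on (-3.3333, 0).

left endpoint -3.3333.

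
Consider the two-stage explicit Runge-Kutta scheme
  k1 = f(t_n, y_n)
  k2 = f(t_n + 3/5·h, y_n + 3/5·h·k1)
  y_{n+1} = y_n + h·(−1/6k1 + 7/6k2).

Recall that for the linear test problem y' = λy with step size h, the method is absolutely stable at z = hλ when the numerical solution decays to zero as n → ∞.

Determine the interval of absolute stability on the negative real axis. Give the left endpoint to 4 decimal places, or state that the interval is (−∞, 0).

(-1.4286, 0).

On y'=λy, z=hλ:
  k1=λy_n ⇒ h·k1=z·y_n;  k2=λ(1+3/5z)y_n ⇒ h·k2=z(1+3/5z)y_n
  y_{n+1}/y_n = 1 − 1/6z + 7/6z(1+3/5z) = 1 + z + 7/10z²
  R(z) = 1 + z + 7/10z².

Solve |R(x)|<1 on ℝ⁻.
x=-0.74: |R|=0.6433
R=1: x+7/10x²=0 ⇒ x=−10/7=-1.4286; min R=1−1/(4·7/10)=0.6429>−1
Confirm numerically:
  x=-1.393: |R|=0.96531 <1
  x=-1.361: |R|=0.93562 <1
  x=-0.858: |R|=0.65731 <1
  x=-0.831: |R|=0.65239 <1
  x=-1.519: |R|=1.09615 >1
  x=-1.497: |R|=1.07171 >1
Interval (-1.4286, 0).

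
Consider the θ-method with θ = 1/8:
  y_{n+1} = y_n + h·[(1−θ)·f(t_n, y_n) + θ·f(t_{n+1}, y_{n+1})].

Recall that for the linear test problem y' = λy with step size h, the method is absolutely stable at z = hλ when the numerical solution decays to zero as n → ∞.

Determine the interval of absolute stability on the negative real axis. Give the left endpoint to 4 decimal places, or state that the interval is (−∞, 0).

Test eqn y'=λy, z=hλ:
  y_{n+1} = y_n + z·[7/8·y_n + 1/8·y_{n+1}] ⇒ (1 − 1/8z)y_{n+1} = (1 + 7/8z)y_n
  ⇒ R(z) = (1 + 7/8z)/(1 − 1/8z).

Find x<0 with |R(x)|<1.
x=-1.59: |R|=0.3264
R=−1: 1+7/8x = −1+1/8x ⇒ -3/4x=2 ⇒ x=2/(-3/4)=-2.6667
Confirm numerically:
  x=-1.982: |R|=0.58846 <1
  x=-1.495: |R|=0.25961 <1
  x=-1.289: |R|=0.11013 <1
  x=-3.193: |R|=1.28214 >1
  x=-3.112: |R|=1.24046 >1
Stable set (-2.6667, 0).

z∈(-2.6667,0).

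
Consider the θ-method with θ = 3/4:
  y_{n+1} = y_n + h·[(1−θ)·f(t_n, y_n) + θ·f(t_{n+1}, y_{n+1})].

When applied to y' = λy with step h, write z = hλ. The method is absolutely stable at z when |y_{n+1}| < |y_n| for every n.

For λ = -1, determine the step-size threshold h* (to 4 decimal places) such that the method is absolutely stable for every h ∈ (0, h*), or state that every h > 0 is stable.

On y'=λy, z=hλ:
  y_{n+1} = y_n + z·[1/4·y_n + 3/4·y_{n+1}] ⇒ (1 − 3/4z)y_{n+1} = (1 + 1/4z)y_n
  so R(z) = (1 + 1/4z)/(1 − 3/4z).

Boundary: |R(x)|=1, x<0.
x=-1.39: |R|=0.3195
x=-2: |R|=0.2000
x=-10: |R|=0.1765
x=-100: |R|=0.3158
θ=3/4≥1/2 ⇒ |1+1/4x|<|1−3/4x| ∀x<0 ⇒ interval (−∞,0).

unbounded; (−∞, 0). Any h>0 works for λ=-1.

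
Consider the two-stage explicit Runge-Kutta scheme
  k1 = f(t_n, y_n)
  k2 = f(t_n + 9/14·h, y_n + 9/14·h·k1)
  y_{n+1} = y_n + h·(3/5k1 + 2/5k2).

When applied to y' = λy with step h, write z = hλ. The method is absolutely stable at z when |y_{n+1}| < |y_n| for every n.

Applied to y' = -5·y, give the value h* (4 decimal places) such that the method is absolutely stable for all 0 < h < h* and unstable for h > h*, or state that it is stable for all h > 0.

With y'=λy (z=hλ):
  k1=λy_n ⇒ h·k1=z·y_n;  k2=λ(1+9/14z)y_n ⇒ h·k2=z(1+9/14z)y_n
  y_{n+1}/y_n = 1 + 3/5z + 2/5z(1+9/14z) = 1 + z + 9/35z²
  ⇒ R(z) = 1 + z + 9/35z².

Find x<0 with |R(x)|<1.
x=-0.71: |R|=0.4196
R=1: x+9/35x²=0 ⇒ x=−35/9=-3.8889; min R=1−1/(4·9/35)=0.0278>−1
Confirm numerically:
  x=-3.440: |R|=0.60293 <1
  x=-2.760: |R|=0.19881 <1
  x=-1.989: |R|=0.02829 <1
  x=-1.669: |R|=0.04729 <1
  x=-4.211: |R|=1.34879 >1
  x=-4.081: |R|=1.20160 >1
  x=-3.932: |R|=1.04359 >1
Stable set (-3.8889, 0).

(-3.8889,0); λ=-5 ⇒ h* = (35/9)/5 = 0.7778.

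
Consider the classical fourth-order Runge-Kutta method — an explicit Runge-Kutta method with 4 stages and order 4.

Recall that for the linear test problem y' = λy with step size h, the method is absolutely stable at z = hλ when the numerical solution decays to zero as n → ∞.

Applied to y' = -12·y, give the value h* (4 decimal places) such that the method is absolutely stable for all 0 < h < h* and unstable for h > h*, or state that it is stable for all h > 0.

Test eqn y'=λy, z=hλ:
  order 4, 4-stage ⇒ R(z)=1+z+z^2/2+z^3/6+z^4/24
  (e.g. R(-1.26)=0.30542, |R|=0.30542)

Boundary: |R(x)|=1, x<0.
x=-1.26: |R|=0.3054
|R(-3.12)|=1.6336 |R(-2.74)|=0.9338 |R(-2.53)|=0.6786
Bisect:
  x_lo=-3.3758 |R|=2.3218  x_hi=-0.3804 |R|=0.6837
  mid=-1.87811 |R|=0.29984 →hi
  mid=-2.62698 |R|=0.78639 →hi
  mid=-3.00141 |R|=1.37782 →lo
  mid=-2.81419 |R|=1.04445 →lo
  mid=-2.72059 |R|=0.90674 →hi
  mid=-2.76739 |R|=0.97334 →hi
  mid=-2.79079 |R|=1.00832 →lo
  ...
  [-2.78531,-2.78512] ⇒ x*=-2.7853
So |R|<1 on (-2.7853, 0).

(-2.7853,0); λ=-12 ⇒ h* = 0.2321.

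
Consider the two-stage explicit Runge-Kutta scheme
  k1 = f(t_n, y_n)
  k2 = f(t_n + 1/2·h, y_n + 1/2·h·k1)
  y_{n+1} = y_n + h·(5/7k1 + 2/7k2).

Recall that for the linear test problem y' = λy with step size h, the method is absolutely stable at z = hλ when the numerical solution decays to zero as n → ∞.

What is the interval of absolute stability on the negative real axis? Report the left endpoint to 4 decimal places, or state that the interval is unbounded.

On y'=λy, z=hλ:
  k1=λy_n ⇒ h·k1=z·y_n;  k2=λ(1+1/2z)y_n ⇒ h·k2=z(1+1/2z)y_n
  y_{n+1}/y_n = 1 + 5/7z + 2/7z(1+1/2z) = 1 + z + 1/7z²
  Hence R(z) = 1 + z + 1/7z².

Find x<0 with |R(x)|<1.
x=-1.69: |R|=0.2820
R=1: x+1/7x²=0 ⇒ x=−7=-7.0000; min R=1−1/(4·1/7)=-0.7500>−1
Confirm numerically:
  x=-6.409: |R|=0.45890 <1
  x=-5.187: |R|=0.34343 <1
  x=-3.635: |R|=0.74740 <1
  x=-7.354: |R|=1.37190 >1
  x=-7.322: |R|=1.33681 >1
  x=-7.302: |R|=1.31503 >1
Stable set (-7.0000, 0).

(-7.0000, 0).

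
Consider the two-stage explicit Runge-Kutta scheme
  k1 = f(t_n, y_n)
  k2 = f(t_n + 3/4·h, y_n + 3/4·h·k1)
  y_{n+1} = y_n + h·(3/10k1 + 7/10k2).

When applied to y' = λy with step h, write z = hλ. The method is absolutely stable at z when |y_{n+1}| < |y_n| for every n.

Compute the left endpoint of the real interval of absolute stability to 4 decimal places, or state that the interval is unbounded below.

On y'=λy, z=hλ:
  k1=λy_n ⇒ h·k1=z·y_n;  k2=λ(1+3/4z)y_n ⇒ h·k2=z(1+3/4z)y_n
  y_{n+1}/y_n = 1 + 3/10z + 7/10z(1+3/4z) = 1 + z + 21/40z²
  so R(z) = 1 + z + 21/40z².

Boundary: |R(x)|=1, x<0.
x=-1.24: |R|=0.5672
R=1: x+21/40x²=0 ⇒ x=−40/21=-1.9048; min R=1−1/(4·21/40)=0.5238>−1
Confirm numerically:
  x=-1.787: |R|=0.88952 <1
  x=-1.377: |R|=0.61847 <1
  x=-1.084: |R|=0.53290 <1
  x=-2.105: |R|=1.22129 >1
  x=-2.005: |R|=1.10551 >1
Stable set (-1.9048, 0).

left endpoint -1.9048.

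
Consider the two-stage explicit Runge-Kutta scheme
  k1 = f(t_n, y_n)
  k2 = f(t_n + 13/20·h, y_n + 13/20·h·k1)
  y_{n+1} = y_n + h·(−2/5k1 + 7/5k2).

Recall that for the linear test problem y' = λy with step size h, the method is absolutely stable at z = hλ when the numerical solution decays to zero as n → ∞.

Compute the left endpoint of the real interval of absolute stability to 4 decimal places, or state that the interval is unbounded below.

z* = -1.0989.

On y'=λy, z=hλ:
  k1=λy_n ⇒ h·k1=z·y_n;  k2=λ(1+13/20z)y_n ⇒ h·k2=z(1+13/20z)y_n
  y_{n+1}/y_n = 1 − 2/5z + 7/5z(1+13/20z) = 1 + z + 91/100z²
  so R(z) = 1 + z + 91/100z².

Solve |R(x)|<1 on ℝ⁻.
x=-1.71: |R|=1.9509
R=1: x+91/100x²=0 ⇒ x=−100/91=-1.0989; min R=1−1/(4·91/100)=0.7253>−1
Confirm numerically:
  x=-1.070: |R|=0.97186 <1
  x=-0.665: |R|=0.73742 <1
  x=-0.614: |R|=0.72907 <1
  x=-1.245: |R|=1.16552 >1
  x=-1.228: |R|=1.14427 >1
Interval (-1.0989, 0).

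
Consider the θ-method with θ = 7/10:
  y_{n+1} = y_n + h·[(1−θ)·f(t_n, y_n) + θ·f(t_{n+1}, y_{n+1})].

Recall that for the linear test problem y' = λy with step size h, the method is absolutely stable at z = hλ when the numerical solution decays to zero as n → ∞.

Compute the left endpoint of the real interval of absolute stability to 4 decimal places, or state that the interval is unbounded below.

With y'=λy (z=hλ):
  y_{n+1} = y_n + z·[3/10·y_n + 7/10·y_{n+1}] ⇒ (1 − 7/10z)y_{n+1} = (1 + 3/10z)y_n
  Hence R(z) = (1 + 3/10z)/(1 − 7/10z).

Find x<0 with |R(x)|<1.
x=-0.81: |R|=0.4831
x=-2: |R|=0.1667
x=-10: |R|=0.2500
x=-100: |R|=0.4085
θ=7/10≥1/2 ⇒ |1+3/10x|<|1−7/10x| ∀x<0 ⇒ interval (−∞,0).

(−∞, 0) — no finite endpoint.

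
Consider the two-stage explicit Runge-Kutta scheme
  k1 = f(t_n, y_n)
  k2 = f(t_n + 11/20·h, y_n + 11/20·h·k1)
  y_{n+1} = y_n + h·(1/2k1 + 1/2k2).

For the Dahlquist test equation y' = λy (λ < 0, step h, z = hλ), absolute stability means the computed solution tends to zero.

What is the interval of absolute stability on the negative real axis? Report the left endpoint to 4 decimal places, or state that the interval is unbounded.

z∈(-3.6364,0).

Test eqn y'=λy, z=hλ:
  k1=λy_n ⇒ h·k1=z·y_n;  k2=λ(1+11/20z)y_n ⇒ h·k2=z(1+11/20z)y_n
  y_{n+1}/y_n = 1 + 1/2z + 1/2z(1+11/20z) = 1 + z + 11/40z²
  ⇒ R(z) = 1 + z + 11/40z².

Need |R(x)|<1, x<0.
x=-1.57: |R|=0.1078
R=1: x+11/40x²=0 ⇒ x=−40/11=-3.6364; min R=1−1/(4·11/40)=0.0909>−1
Confirm numerically:
  x=-3.220: |R|=0.63131 <1
  x=-1.824: |R|=0.09092 <1
  x=-1.740: |R|=0.09259 <1
  x=-1.613: |R|=0.10249 <1
  x=-4.202: |R|=1.65362 >1
  x=-4.116: |R|=1.54290 >1
  x=-3.658: |R|=1.02177 >1
Interval (-3.6364, 0).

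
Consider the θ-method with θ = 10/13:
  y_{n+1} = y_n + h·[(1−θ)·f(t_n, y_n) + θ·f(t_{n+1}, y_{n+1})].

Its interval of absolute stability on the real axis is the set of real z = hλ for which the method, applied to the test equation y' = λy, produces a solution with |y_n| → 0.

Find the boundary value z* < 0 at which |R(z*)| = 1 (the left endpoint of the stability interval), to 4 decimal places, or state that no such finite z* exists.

unbounded; (−∞, 0).

Test eqn y'=λy, z=hλ:
  y_{n+1} = y_n + z·[3/13·y_n + 10/13·y_{n+1}] ⇒ (1 − 10/13z)y_{n+1} = (1 + 3/13z)y_n
  R(z) = (1 + 3/13z)/(1 − 10/13z).

Need |R(x)|<1, x<0.
x=-1.76: |R|=0.2523
x=-2: |R|=0.2121
x=-10: |R|=0.1504
x=-100: |R|=0.2833
θ=10/13≥1/2 ⇒ |1+3/13x|<|1−10/13x| ∀x<0 ⇒ interval (−∞,0).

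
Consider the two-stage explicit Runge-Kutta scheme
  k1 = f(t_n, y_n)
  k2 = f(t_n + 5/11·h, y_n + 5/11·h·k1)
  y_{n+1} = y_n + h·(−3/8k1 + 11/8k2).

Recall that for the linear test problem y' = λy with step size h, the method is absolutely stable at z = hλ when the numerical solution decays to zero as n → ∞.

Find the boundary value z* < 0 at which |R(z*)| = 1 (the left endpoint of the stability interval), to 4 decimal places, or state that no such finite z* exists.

z* = -1.6000.

Test eqn y'=λy, z=hλ:
  k1=λy_n ⇒ h·k1=z·y_n;  k2=λ(1+5/11z)y_n ⇒ h·k2=z(1+5/11z)y_n
  y_{n+1}/y_n = 1 − 3/8z + 11/8z(1+5/11z) = 1 + z + 5/8z²
  R(z) = 1 + z + 5/8z².

Solve |R(x)|<1 on ℝ⁻.
x=-0.95: |R|=0.6141
R=1: x+5/8x²=0 ⇒ x=−8/5=-1.6000; min R=1−1/(4·5/8)=0.6000>−1
Confirm numerically:
  x=-1.489: |R|=0.89670 <1
  x=-1.092: |R|=0.65329 <1
  x=-0.993: |R|=0.62328 <1
  x=-0.863: |R|=0.60248 <1
  x=-2.109: |R|=1.67093 >1
  x=-2.089: |R|=1.63845 >1
Stable set (-1.6000, 0).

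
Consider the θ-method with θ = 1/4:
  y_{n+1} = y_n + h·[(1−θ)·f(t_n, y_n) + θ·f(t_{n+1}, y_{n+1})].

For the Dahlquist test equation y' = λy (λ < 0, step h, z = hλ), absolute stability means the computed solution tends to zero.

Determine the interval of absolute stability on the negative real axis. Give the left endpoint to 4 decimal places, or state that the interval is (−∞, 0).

Test eqn y'=λy, z=hλ:
  y_{n+1} = y_n + z·[3/4·y_n + 1/4·y_{n+1}] ⇒ (1 − 1/4z)y_{n+1} = (1 + 3/4z)y_n
  R(z) = (1 + 3/4z)/(1 − 1/4z).

Need |R(x)|<1, x<0.
x=-1.15: |R|=0.1068
R=−1: 1+3/4x = −1+1/4x ⇒ -1/2x=2 ⇒ x=2/(-1/2)=-4.0000
Confirm numerically:
  x=-3.899: |R|=0.97443 <1
  x=-2.990: |R|=0.71102 <1
  x=-2.462: |R|=0.52399 <1
  x=-2.244: |R|=0.43754 <1
  x=-4.394: |R|=1.09388 >1
  x=-4.364: |R|=1.08704 >1
  x=-4.092: |R|=1.02274 >1
Stable set (-4.0000, 0).

z∈(-4.0000,0).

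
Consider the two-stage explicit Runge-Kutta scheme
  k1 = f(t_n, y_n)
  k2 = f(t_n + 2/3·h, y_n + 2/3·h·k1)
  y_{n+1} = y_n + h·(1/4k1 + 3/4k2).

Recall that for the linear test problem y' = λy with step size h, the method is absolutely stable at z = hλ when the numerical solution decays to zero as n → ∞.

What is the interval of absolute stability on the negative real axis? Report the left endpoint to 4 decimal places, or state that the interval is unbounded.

Test eqn y'=λy, z=hλ:
  k1=λy_n ⇒ h·k1=z·y_n;  k2=λ(1+2/3z)y_n ⇒ h·k2=z(1+2/3z)y_n
  y_{n+1}/y_n = 1 + 1/4z + 3/4z(1+2/3z) = 1 + z + 1/2z²
  Hence R(z) = 1 + z + 1/2z².

Solve |R(x)|<1 on ℝ⁻.
x=-0.41: |R|=0.6741
R=1: x+1/2x²=0 ⇒ x=−2=-2.0000; min R=1−1/(4·1/2)=0.5000>−1
Confirm numerically:
  x=-1.212: |R|=0.52247 <1
  x=-1.198: |R|=0.51960 <1
  x=-1.130: |R|=0.50845 <1
  x=-1.042: |R|=0.50088 <1
  x=-2.503: |R|=1.62950 >1
  x=-2.352: |R|=1.41395 >1
  x=-2.092: |R|=1.09623 >1
Stable set (-2.0000, 0).

z∈(-2.0000,0).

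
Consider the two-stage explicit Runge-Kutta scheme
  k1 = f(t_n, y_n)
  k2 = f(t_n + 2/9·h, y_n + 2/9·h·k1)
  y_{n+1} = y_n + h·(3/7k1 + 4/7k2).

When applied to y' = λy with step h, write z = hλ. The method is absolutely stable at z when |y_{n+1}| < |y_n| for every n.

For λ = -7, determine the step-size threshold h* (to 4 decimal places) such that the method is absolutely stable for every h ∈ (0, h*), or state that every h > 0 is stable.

(-7.8750,0); λ=-7 ⇒ h* = (63/8)/7 = 1.1250.

Set f=λy, z=hλ:
  k1=λy_n ⇒ h·k1=z·y_n;  k2=λ(1+2/9z)y_n ⇒ h·k2=z(1+2/9z)y_n
  y_{n+1}/y_n = 1 + 3/7z + 4/7z(1+2/9z) = 1 + z + 8/63z²
  ⇒ R(z) = 1 + z + 8/63z².

Solve |R(x)|<1 on ℝ⁻.
x=-1.76: |R|=0.3667
R=1: x+8/63x²=0 ⇒ x=−63/8=-7.8750; min R=1−1/(4·8/63)=-0.9688>−1
Confirm numerically:
  x=-5.821: |R|=0.51826 <1
  x=-4.888: |R|=0.85403 <1
  x=-4.092: |R|=0.96572 <1
  x=-3.504: |R|=0.94489 <1
  x=-8.407: |R|=1.56794 >1
  x=-8.319: |R|=1.46903 >1
So |R|<1 on (-7.8750, 0).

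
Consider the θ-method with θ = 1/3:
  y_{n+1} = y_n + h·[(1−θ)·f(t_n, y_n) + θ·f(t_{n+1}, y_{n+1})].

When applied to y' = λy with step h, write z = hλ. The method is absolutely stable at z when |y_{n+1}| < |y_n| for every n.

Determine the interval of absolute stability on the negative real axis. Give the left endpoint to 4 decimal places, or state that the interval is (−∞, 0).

z∈(-6.0000,0).

Set f=λy, z=hλ:
  y_{n+1} = y_n + z·[2/3·y_n + 1/3·y_{n+1}] ⇒ (1 − 1/3z)y_{n+1} = (1 + 2/3z)y_n
  Hence R(z) = (1 + 2/3z)/(1 − 1/3z).

Solve |R(x)|<1 on ℝ⁻.
x=-1.11: |R|=0.1898
R=−1: 1+2/3x = −1+1/3x ⇒ -1/3x=2 ⇒ x=2/(-1/3)=-6.0000
Confirm numerically:
  x=-4.738: |R|=0.83691 <1
  x=-4.262: |R|=0.76067 <1
  x=-3.038: |R|=0.50944 <1
  x=-6.394: |R|=1.04194 >1
  x=-6.301: |R|=1.03236 >1
  x=-6.109: |R|=1.01197 >1
So |R|<1 on (-6.0000, 0).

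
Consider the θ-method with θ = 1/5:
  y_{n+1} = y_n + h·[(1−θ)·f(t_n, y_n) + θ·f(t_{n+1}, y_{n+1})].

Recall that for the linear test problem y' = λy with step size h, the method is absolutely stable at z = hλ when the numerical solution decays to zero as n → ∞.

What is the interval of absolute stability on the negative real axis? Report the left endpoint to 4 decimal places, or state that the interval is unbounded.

On y'=λy, z=hλ:
  y_{n+1} = y_n + z·[4/5·y_n + 1/5·y_{n+1}] ⇒ (1 − 1/5z)y_{n+1} = (1 + 4/5z)y_n
  Hence R(z) = (1 + 4/5z)/(1 − 1/5z).

Solve |R(x)|<1 on ℝ⁻.
x=-1.29: |R|=0.0254
R=−1: 1+4/5x = −1+1/5x ⇒ -3/5x=2 ⇒ x=2/(-3/5)=-3.3333
Confirm numerically:
  x=-3.011: |R|=0.87929 <1
  x=-2.643: |R|=0.72903 <1
  x=-1.412: |R|=0.10106 <1
  x=-3.930: |R|=1.20045 >1
  x=-3.675: |R|=1.11816 >1
  x=-3.378: |R|=1.01599 >1
Interval (-3.3333, 0).

z∈(-3.3333,0).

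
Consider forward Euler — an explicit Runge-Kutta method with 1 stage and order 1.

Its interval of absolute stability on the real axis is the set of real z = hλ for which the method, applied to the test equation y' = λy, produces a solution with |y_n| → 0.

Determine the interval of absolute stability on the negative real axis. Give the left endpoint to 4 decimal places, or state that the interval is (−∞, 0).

z∈(-2.0000,0).

On y'=λy, z=hλ:
  order 1, 1-stage ⇒ R(z)=1+z
  (e.g. R(-1.43)=-0.43000, |R|=0.43000)

Need |R(x)|<1, x<0.
x=-1.43: |R|=0.4300
|R(-2.19)|=1.1900 |R(-1.79)|=0.7900 |R(-1.43)|=0.4300
Bisect:
  x_lo=-2.3081 |R|=1.3081  x_hi=-0.0651 |R|=0.9349
  mid=-1.18661 |R|=0.18661 →hi
  mid=-1.74737 |R|=0.74737 →hi
  mid=-2.02774 |R|=1.02774 →lo
  mid=-1.88755 |R|=0.88755 →hi
  mid=-1.95765 |R|=0.95765 →hi
  mid=-1.99270 |R|=0.99270 →hi
  mid=-2.01022 |R|=1.01022 →lo
  mid=-2.00146 |R|=1.00146 →lo
  mid=-1.99708 |R|=0.99708 →hi
  ...
  [-2.00009,-1.99995] ⇒ x*=-2.0000
So |R|<1 on (-2.0000, 0).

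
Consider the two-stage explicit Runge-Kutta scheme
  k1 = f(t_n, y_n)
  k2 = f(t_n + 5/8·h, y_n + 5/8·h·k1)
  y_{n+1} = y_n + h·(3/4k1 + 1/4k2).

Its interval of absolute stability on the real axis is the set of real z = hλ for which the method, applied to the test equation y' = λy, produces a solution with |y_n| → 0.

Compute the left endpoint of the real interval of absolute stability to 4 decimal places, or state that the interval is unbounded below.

On y'=λy, z=hλ:
  k1=λy_n ⇒ h·k1=z·y_n;  k2=λ(1+5/8z)y_n ⇒ h·k2=z(1+5/8z)y_n
  y_{n+1}/y_n = 1 + 3/4z + 1/4z(1+5/8z) = 1 + z + 5/32z²
  R(z) = 1 + z + 5/32z².

Boundary: |R(x)|=1, x<0.
x=-1.44: |R|=0.1160
R=1: x+5/32x²=0 ⇒ x=−32/5=-6.4000; min R=1−1/(4·5/32)=-0.6000>−1
Confirm numerically:
  x=-5.005: |R|=0.09093 <1
  x=-3.646: |R|=0.56892 <1
  x=-3.561: |R|=0.57964 <1
  x=-6.805: |R|=1.43063 >1
  x=-6.491: |R|=1.09229 >1
Interval (-6.4000, 0).

left endpoint -6.4000.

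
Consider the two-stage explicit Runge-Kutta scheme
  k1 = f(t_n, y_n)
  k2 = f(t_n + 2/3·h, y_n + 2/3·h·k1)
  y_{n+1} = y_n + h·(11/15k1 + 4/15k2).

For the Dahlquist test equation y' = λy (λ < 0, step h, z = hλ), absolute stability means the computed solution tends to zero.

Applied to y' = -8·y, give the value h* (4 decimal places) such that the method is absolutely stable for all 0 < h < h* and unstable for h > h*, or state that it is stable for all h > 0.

Set f=λy, z=hλ:
  k1=λy_n ⇒ h·k1=z·y_n;  k2=λ(1+2/3z)y_n ⇒ h·k2=z(1+2/3z)y_n
  y_{n+1}/y_n = 1 + 11/15z + 4/15z(1+2/3z) = 1 + z + 8/45z²
  R(z) = 1 + z + 8/45z².

Find x<0 with |R(x)|<1.
x=-0.39: |R|=0.6370
R=1: x+8/45x²=0 ⇒ x=−45/8=-5.6250; min R=1−1/(4·8/45)=-0.4062>−1
Confirm numerically:
  x=-5.288: |R|=0.68319 <1
  x=-4.047: |R|=0.13532 <1
  x=-3.159: |R|=0.38491 <1
  x=-2.996: |R|=0.40026 <1
  x=-6.065: |R|=1.47442 >1
  x=-6.059: |R|=1.46749 >1
  x=-6.050: |R|=1.45711 >1
So |R|<1 on (-5.6250, 0).

(-5.6250,0); λ=-8 ⇒ h* = (45/8)/8 = 0.7031.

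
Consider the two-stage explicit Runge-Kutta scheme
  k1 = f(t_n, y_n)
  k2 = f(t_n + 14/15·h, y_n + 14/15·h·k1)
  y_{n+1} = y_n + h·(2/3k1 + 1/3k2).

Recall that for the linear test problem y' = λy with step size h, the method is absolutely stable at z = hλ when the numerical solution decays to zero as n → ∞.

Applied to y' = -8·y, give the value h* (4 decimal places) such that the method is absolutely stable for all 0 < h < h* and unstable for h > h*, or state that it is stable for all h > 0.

(-3.2143,0); λ=-8 ⇒ h* = (45/14)/8 = 0.4018.

Test eqn y'=λy, z=hλ:
  k1=λy_n ⇒ h·k1=z·y_n;  k2=λ(1+14/15z)y_n ⇒ h·k2=z(1+14/15z)y_n
  y_{n+1}/y_n = 1 + 2/3z + 1/3z(1+14/15z) = 1 + z + 14/45z²
  ⇒ R(z) = 1 + z + 14/45z².

Solve |R(x)|<1 on ℝ⁻.
x=-1.35: |R|=0.2170
R=1: x+14/45x²=0 ⇒ x=−45/14=-3.2143; min R=1−1/(4·14/45)=0.1964>−1
Confirm numerically:
  x=-1.878: |R|=0.21925 <1
  x=-1.781: |R|=0.20583 <1
  x=-1.413: |R|=0.20815 <1
  x=-3.559: |R|=1.38168 >1
  x=-3.457: |R|=1.26104 >1
So |R|<1 on (-3.2143, 0).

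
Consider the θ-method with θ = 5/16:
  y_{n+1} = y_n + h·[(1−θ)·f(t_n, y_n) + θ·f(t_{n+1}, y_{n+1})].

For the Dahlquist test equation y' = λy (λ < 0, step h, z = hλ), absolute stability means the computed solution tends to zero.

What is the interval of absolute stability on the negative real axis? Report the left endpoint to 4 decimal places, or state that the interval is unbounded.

(-5.3333, 0).

Set f=λy, z=hλ:
  y_{n+1} = y_n + z·[11/16·y_n + 5/16·y_{n+1}] ⇒ (1 − 5/16z)y_{n+1} = (1 + 11/16z)y_n
  ⇒ R(z) = (1 + 11/16z)/(1 − 5/16z).

Find x<0 with |R(x)|<1.
x=-0.59: |R|=0.5018
R=−1: 1+11/16x = −1+5/16x ⇒ -3/8x=2 ⇒ x=2/(-3/8)=-5.3333
Confirm numerically:
  x=-4.895: |R|=0.93502 <1
  x=-4.420: |R|=0.85617 <1
  x=-3.191: |R|=0.59775 <1
  x=-5.818: |R|=1.06449 >1
  x=-5.416: |R|=1.01151 >1
So |R|<1 on (-5.3333, 0).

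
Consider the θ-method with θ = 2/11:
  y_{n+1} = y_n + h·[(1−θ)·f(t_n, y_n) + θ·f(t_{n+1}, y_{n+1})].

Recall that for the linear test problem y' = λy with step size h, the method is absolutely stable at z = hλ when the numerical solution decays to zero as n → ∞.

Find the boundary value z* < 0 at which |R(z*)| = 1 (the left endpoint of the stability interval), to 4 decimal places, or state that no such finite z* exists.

Test eqn y'=λy, z=hλ:
  y_{n+1} = y_n + z·[9/11·y_n + 2/11·y_{n+1}] ⇒ (1 − 2/11z)y_{n+1} = (1 + 9/11z)y_n
  so R(z) = (1 + 9/11z)/(1 − 2/11z).

Find x<0 with |R(x)|<1.
x=-1.63: |R|=0.2574
R=−1: 1+9/11x = −1+2/11x ⇒ -7/11x=2 ⇒ x=2/(-7/11)=-3.1429
Confirm numerically:
  x=-3.003: |R|=0.94243 <1
  x=-2.884: |R|=0.89194 <1
  x=-2.181: |R|=0.56171 <1
  x=-2.109: |R|=0.52444 <1
  x=-3.643: |R|=1.19146 >1
  x=-3.222: |R|=1.03176 >1
Stable set (-3.1429, 0).

left endpoint -3.1429.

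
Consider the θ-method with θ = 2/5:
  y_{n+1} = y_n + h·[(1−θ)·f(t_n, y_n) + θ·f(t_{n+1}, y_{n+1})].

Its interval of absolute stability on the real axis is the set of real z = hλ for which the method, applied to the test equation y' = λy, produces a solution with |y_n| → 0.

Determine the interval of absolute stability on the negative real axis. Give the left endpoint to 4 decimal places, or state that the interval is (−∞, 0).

(-10.0000, 0).

Test eqn y'=λy, z=hλ:
  y_{n+1} = y_n + z·[3/5·y_n + 2/5·y_{n+1}] ⇒ (1 − 2/5z)y_{n+1} = (1 + 3/5z)y_n
  so R(z) = (1 + 3/5z)/(1 − 2/5z).

Boundary: |R(x)|=1, x<0.
x=-1.72: |R|=0.0190
R=−1: 1+3/5x = −1+2/5x ⇒ -1/5x=2 ⇒ x=2/(-1/5)=-10.0000
Confirm numerically:
  x=-8.530: |R|=0.93336 <1
  x=-6.737: |R|=0.82337 <1
  x=-6.253: |R|=0.78596 <1
  x=-10.326: |R|=1.01271 >1
  x=-10.160: |R|=1.00632 >1
Interval (-10.0000, 0).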